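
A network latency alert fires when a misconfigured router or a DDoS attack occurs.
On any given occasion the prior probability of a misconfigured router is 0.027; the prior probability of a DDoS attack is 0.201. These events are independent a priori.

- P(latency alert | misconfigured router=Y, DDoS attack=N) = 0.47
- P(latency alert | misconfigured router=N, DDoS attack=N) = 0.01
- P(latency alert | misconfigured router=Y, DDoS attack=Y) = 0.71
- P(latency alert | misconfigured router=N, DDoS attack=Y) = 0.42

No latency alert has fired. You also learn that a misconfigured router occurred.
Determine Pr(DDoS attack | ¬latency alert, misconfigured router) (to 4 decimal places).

Pr(DDoS attack | ¬latency alert, misconfigured router) ≈ 0.1210

P(¬latency alert | misconfigured router) = 0.53×0.799 + 0.29×0.201 = 0.423470 + 0.058290 = 0.481760
The DDoS attack-present share is 0.29×0.201 = 0.058290.
Hence the posterior is 0.058290/0.481760 ≈ 0.1210.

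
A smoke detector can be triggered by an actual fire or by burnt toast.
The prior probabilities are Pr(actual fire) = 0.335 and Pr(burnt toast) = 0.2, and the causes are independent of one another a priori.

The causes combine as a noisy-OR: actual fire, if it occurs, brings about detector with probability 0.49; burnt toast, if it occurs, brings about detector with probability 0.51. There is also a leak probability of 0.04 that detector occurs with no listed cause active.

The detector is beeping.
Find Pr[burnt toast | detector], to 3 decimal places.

Under noisy-OR, P(detector | causes) = 1 − (1−0.04)·∏(1−qᵢ) over the active causes.
P(detector) = 0.04·0.665·0.8 + 0.5296·0.665·0.2 + 0.5104·0.335·0.8 + 0.760096·0.335·0.2 = 0.021280 + 0.070437 + 0.136787 + 0.050926 = 0.279430
Of this, 0.121363 comes from 0.070437 + 0.050926 (the burnt toast=true cases).
So P(burnt toast | detector) = 0.121363/0.279430 ≈ 0.434.

Pr[burnt toast | detector] ≈ 0.434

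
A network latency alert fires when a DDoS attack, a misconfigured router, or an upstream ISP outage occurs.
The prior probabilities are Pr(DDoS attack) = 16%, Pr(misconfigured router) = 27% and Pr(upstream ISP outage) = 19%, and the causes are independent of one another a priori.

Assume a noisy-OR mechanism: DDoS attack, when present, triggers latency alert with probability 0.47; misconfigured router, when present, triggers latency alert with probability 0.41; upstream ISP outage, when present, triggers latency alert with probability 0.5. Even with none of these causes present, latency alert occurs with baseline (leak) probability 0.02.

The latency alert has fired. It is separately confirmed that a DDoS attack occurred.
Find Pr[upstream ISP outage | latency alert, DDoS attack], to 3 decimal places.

Under noisy-OR, P(latency alert | causes) = 1 − (1−0.02)·∏(1−qᵢ) over the active causes.
P(latency alert | DDoS attack) = 0.4806·0.73·0.81 + 0.7403·0.73·0.19 + 0.693554·0.27·0.81 + 0.846777·0.27·0.19 = 0.284179 + 0.102680 + 0.151680 + 0.043440 = 0.581979
The upstream ISP outage-present share is 0.102680 + 0.043440 = 0.146120.
Hence the posterior is 0.146120/0.581979 ≈ 0.251.

Pr[upstream ISP outage | latency alert, DDoS attack] ≈ 0.251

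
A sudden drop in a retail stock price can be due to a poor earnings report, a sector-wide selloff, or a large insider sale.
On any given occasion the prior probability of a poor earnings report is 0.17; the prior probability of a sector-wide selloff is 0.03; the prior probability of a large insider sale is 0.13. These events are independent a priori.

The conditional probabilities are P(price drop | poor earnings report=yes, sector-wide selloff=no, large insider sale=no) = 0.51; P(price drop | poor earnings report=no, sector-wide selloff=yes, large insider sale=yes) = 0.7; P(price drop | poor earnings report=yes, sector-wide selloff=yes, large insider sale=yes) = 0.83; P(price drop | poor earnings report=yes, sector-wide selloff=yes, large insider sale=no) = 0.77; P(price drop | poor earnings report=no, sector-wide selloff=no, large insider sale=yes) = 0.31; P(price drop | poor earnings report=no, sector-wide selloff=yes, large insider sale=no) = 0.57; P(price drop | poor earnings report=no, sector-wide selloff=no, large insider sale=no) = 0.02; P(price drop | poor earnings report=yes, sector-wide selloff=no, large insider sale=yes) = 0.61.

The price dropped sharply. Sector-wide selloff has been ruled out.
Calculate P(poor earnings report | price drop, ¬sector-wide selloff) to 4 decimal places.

Enumerate the 4 (poor earnings report, large insider sale) configurations and weight by the priors:
  P(price drop | ¬sector-wide selloff) = 0.02·0.83·0.87 + 0.31·0.83·0.13 + 0.51·0.17·0.87 + 0.61·0.17·0.13
        = 0.014442 + 0.033449 + 0.075429 + 0.013481 = 0.136801
Keeping only the poor earnings report-present terms gives 0.088910, so
  P(poor earnings report | price drop, ¬sector-wide selloff) = 0.088910 / 0.136801 ≈ 0.6499

P(poor earnings report | price drop, ¬sector-wide selloff) ≈ 0.6499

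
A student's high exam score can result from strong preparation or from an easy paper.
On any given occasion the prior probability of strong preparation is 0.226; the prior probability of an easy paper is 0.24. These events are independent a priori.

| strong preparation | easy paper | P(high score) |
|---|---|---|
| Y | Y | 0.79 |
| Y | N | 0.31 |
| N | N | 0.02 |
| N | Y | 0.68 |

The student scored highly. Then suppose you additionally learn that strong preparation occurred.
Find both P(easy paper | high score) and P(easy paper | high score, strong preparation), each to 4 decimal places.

P(easy paper | high score) ≈ 0.7224; P(easy paper | high score, strong preparation) ≈ 0.4459

Sum P(high score|·) weighted by the priors over the 4 (strong preparation, easy paper) configurations:
  P(high score) = 0.02·0.774·0.76 + 0.68·0.774·0.24 + 0.31·0.226·0.76 + 0.79·0.226·0.24
        = 0.011765 + 0.126317 + 0.053246 + 0.042850 = 0.234178
Configurations with easy paper contribute 0.169167, so
  P(easy paper | high score) = 0.169167 / 0.234178 ≈ 0.7224

Now condition on the additional information:
Sum P(high score|·) weighted by the priors over both values of easy paper:
  P(high score | strong preparation) = 0.31×0.76 + 0.79×0.24
        = 0.235600 + 0.189600 = 0.425200
Keeping only the easy paper-present terms gives 0.189600, so
  P(easy paper | high score, strong preparation) = 0.189600 / 0.425200 ≈ 0.4459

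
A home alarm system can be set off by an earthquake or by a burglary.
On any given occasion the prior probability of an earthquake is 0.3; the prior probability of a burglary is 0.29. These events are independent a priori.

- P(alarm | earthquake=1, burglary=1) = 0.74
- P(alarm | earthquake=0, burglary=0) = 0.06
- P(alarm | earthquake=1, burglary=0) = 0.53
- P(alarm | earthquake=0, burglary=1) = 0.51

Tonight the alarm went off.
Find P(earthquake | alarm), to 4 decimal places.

For the numerator, keep only earthquake=true terms: 0.112890 + 0.064380 = 0.177270
Normalizer over all consistent configurations: 0.06*0.7*0.71 + 0.51*0.7*0.29 + 0.53*0.3*0.71 + 0.74*0.3*0.29 = 0.310620
P(earthquake | alarm) = 0.177270/0.310620 ≈ 0.5707

P(earthquake | alarm) ≈ 0.5707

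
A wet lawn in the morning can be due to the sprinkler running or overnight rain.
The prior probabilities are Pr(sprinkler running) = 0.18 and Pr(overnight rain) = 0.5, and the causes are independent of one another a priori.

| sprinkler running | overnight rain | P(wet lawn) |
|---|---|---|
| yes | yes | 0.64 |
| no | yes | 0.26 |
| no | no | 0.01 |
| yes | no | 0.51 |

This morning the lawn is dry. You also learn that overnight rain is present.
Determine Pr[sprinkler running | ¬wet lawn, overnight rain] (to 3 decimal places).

P(¬wet lawn | overnight rain) = 0.74*0.82 + 0.36*0.18 = 0.606800 + 0.064800 = 0.671600
The sprinkler running-present share is 0.36*0.18 = 0.064800.
P(sprinkler running | ¬wet lawn, overnight rain) = 0.064800 / 0.671600 ≈ 0.096

Pr[sprinkler running | ¬wet lawn, overnight rain] ≈ 0.096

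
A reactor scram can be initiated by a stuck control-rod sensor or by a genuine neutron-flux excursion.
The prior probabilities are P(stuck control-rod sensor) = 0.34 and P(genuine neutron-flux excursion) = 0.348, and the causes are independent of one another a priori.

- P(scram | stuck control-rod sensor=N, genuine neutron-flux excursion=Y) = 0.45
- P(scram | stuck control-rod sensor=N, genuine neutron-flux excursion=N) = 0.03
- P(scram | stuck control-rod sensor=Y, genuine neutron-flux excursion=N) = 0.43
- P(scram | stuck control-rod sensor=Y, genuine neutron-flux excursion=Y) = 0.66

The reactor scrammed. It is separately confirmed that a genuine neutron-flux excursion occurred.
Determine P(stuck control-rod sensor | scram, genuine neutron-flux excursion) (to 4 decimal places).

P(scram | genuine neutron-flux excursion) = 0.45*0.66 + 0.66*0.34 = 0.297000 + 0.224400 = 0.521400
Restricting to configurations with stuck control-rod sensor present: 0.66*0.34 = 0.224400.
So P(stuck control-rod sensor | scram, genuine neutron-flux excursion) = 0.224400/0.521400 ≈ 0.4304.

P(stuck control-rod sensor | scram, genuine neutron-flux excursion) ≈ 0.4304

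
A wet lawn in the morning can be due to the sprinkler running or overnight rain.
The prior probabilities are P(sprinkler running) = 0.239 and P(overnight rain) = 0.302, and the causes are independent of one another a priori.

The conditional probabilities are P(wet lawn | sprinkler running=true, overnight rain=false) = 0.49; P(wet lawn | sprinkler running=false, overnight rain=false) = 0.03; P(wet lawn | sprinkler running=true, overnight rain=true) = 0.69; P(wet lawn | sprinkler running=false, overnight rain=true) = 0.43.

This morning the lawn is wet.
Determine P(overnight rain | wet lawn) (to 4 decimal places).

Enumerate the 4 (sprinkler running, overnight rain) configurations and weight by the priors:
  P(wet lawn) = 0.03*0.761*0.698 + 0.43*0.761*0.302 + 0.49*0.239*0.698 + 0.69*0.239*0.302
        = 0.015935 + 0.098823 + 0.081743 + 0.049803 = 0.246304
Configurations with overnight rain contribute 0.148626, so
  P(overnight rain | wet lawn) = 0.148626 / 0.246304 ≈ 0.6034

P(overnight rain | wet lawn) ≈ 0.6034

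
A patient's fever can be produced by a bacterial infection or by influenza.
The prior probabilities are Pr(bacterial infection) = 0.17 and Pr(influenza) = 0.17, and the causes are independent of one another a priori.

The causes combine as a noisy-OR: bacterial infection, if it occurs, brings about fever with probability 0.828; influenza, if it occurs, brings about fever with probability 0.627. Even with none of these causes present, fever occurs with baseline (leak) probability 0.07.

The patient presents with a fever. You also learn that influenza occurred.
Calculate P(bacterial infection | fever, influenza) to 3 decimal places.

Under noisy-OR, P(fever | causes) = 1 − (1−0.07)·∏(1−qᵢ) over the active causes.
For the numerator, keep only bacterial infection=true terms: 0.940335·0.17 = 0.159857
Normalizer over all consistent configurations: 0.65311·0.83 + 0.940335·0.17 = 0.701938
P(bacterial infection | fever, influenza) = 0.159857/0.701938 ≈ 0.228

P(bacterial infection | fever, influenza) ≈ 0.228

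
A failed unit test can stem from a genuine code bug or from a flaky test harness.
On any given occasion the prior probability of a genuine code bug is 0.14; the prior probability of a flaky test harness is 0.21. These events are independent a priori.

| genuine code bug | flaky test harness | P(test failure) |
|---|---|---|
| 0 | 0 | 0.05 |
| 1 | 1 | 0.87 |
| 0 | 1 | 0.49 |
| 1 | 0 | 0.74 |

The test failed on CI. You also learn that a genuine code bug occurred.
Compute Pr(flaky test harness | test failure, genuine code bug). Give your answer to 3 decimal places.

Pr(flaky test harness | test failure, genuine code bug) ≈ 0.238

For the numerator, keep only flaky test harness=true terms: 0.87·0.21 = 0.182700
The normalizing constant is 0.74·0.79 + 0.87·0.21 = 0.767300
Posterior = 0.182700 / 0.767300 ≈ 0.238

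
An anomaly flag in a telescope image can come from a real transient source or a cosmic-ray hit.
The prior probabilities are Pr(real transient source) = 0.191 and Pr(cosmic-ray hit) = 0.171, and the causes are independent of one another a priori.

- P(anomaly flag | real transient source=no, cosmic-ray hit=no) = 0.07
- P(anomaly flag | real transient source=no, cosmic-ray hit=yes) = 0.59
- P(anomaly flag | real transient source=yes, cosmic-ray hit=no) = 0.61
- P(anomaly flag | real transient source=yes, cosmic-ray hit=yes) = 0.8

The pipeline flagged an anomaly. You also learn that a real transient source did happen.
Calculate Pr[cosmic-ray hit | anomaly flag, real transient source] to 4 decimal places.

Sum P(anomaly flag|·) weighted by the priors over both values of cosmic-ray hit:
  P(anomaly flag | real transient source) = 0.61×0.829 + 0.8×0.171
        = 0.505690 + 0.136800 = 0.642490
Configurations with cosmic-ray hit contribute 0.136800, so
  P(cosmic-ray hit | anomaly flag, real transient source) = 0.136800 / 0.642490 ≈ 0.2129

Pr[cosmic-ray hit | anomaly flag, real transient source] ≈ 0.2129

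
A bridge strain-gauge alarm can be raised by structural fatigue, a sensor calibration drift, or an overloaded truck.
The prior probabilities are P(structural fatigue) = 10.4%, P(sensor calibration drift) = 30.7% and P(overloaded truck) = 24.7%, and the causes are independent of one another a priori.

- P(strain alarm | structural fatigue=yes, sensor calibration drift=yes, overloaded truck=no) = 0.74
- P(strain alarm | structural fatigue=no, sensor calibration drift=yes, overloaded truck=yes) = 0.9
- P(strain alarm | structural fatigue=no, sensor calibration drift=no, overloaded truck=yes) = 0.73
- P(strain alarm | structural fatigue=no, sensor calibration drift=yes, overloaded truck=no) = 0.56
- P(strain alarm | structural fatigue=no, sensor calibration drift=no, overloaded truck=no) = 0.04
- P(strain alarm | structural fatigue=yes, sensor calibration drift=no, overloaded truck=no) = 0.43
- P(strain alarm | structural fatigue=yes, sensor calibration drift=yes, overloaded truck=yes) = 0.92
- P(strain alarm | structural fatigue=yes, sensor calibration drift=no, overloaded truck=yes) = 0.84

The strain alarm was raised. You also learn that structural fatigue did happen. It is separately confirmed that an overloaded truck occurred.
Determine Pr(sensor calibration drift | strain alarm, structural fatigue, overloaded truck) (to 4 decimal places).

Pr(sensor calibration drift | strain alarm, structural fatigue, overloaded truck) ≈ 0.3267

P(strain alarm | structural fatigue, overloaded truck) = 0.84×0.693 + 0.92×0.307 = 0.582120 + 0.282440 = 0.864560
Of this, 0.282440 comes from 0.92×0.307 (the sensor calibration drift=true cases).
P(sensor calibration drift | strain alarm, structural fatigue, overloaded truck) = 0.282440 / 0.864560 ≈ 0.3267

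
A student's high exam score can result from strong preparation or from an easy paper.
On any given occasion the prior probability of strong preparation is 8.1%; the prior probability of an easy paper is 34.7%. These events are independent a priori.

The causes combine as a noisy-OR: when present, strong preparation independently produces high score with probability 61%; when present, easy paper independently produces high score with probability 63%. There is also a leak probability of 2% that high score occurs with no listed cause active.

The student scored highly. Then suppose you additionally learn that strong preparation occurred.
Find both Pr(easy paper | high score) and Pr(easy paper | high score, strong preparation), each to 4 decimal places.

Pr(easy paper | high score) ≈ 0.8358; Pr(easy paper | high score, strong preparation) ≈ 0.4248

Under noisy-OR, P(high score | causes) = 1 − (1−0.02)·∏(1−qᵢ) over the active causes.
Sum P(high score|·) weighted by the priors over the 4 (strong preparation, easy paper) configurations:
  P(high score) = 0.02*0.919*0.653 + 0.6374*0.919*0.347 + 0.6178*0.081*0.653 + 0.858586*0.081*0.347
        = 0.012002 + 0.203262 + 0.032677 + 0.024132 = 0.272073
Keeping only the easy paper-present terms gives 0.227394, so
  P(easy paper | high score) = 0.227394 / 0.272073 ≈ 0.8358

With the extra evidence:
By total probability over both values of easy paper:
  P(high score | strong preparation) = 0.6178·0.653 + 0.858586·0.347
        = 0.403423 + 0.297929 = 0.701352
Keeping only the easy paper-present terms gives 0.297929, so
  P(easy paper | high score, strong preparation) = 0.297929 / 0.701352 ≈ 0.4248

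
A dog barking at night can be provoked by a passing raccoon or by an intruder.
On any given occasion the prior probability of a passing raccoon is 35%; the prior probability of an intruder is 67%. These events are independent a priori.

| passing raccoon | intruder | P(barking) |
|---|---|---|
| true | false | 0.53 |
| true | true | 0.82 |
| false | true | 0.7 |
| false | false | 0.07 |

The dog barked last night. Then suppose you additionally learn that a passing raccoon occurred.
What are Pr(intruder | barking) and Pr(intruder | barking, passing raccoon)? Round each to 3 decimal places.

By total probability over the 4 (passing raccoon, intruder) configurations:
  P(barking) = 0.07*0.65*0.33 + 0.7*0.65*0.67 + 0.53*0.35*0.33 + 0.82*0.35*0.67
        = 0.015015 + 0.304850 + 0.061215 + 0.192290 = 0.573370
The terms with intruder present sum to 0.497140, so
  P(intruder | barking) = 0.497140 / 0.573370 ≈ 0.867

Now also conditioning on passing raccoon=true:
P(barking | passing raccoon) = 0.53×0.33 + 0.82×0.67 = 0.174900 + 0.549400 = 0.724300
Restricting to configurations with intruder present: 0.82×0.67 = 0.549400.
So P(intruder | barking, passing raccoon) = 0.549400/0.724300 ≈ 0.759.

Pr(intruder | barking) ≈ 0.867; Pr(intruder | barking, passing raccoon) ≈ 0.759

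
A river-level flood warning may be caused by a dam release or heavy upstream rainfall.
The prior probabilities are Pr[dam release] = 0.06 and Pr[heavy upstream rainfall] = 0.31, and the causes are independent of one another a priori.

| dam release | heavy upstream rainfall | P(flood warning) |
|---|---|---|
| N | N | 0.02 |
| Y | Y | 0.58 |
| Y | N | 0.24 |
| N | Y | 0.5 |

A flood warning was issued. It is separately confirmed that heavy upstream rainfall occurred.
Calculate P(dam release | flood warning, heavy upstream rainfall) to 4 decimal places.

P(dam release | flood warning, heavy upstream rainfall) ≈ 0.0689

P(flood warning | heavy upstream rainfall) = 0.5*0.94 + 0.58*0.06 = 0.470000 + 0.034800 = 0.504800
Restricting to configurations with dam release present: 0.58*0.06 = 0.034800.
So P(dam release | flood warning, heavy upstream rainfall) = 0.034800/0.504800 ≈ 0.0689.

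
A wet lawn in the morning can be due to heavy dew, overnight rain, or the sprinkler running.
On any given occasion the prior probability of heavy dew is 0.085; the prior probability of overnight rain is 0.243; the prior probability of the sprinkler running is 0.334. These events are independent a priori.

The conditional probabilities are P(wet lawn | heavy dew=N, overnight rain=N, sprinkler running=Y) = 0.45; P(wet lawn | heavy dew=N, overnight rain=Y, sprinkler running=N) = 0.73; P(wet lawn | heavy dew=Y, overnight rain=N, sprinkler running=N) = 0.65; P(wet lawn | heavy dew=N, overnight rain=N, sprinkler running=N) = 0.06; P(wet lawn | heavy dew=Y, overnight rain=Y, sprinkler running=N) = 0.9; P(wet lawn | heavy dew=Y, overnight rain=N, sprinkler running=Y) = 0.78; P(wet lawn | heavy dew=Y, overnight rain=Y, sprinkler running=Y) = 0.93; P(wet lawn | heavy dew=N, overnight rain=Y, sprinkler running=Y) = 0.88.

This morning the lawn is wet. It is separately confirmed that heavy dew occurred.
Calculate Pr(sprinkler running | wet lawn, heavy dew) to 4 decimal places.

P(wet lawn | heavy dew) = 0.65*0.757*0.666 + 0.78*0.757*0.334 + 0.9*0.243*0.666 + 0.93*0.243*0.334 = 0.327705 + 0.197214 + 0.145654 + 0.075481 = 0.746054
The sprinkler running-present share is 0.197214 + 0.075481 = 0.272695.
Hence the posterior is 0.272695/0.746054 ≈ 0.3655.

Pr(sprinkler running | wet lawn, heavy dew) ≈ 0.3655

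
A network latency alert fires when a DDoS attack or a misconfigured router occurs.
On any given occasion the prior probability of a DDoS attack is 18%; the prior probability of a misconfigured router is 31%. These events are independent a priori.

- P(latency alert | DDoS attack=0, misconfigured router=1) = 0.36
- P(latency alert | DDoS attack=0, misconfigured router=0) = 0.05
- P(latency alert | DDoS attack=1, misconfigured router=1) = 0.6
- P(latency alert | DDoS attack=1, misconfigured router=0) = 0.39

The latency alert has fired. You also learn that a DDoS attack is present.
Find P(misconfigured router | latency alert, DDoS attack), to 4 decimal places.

For the numerator, keep only misconfigured router=true terms: 0.6·0.31 = 0.186000
Denominator P(latency alert | DDoS attack): 0.39·0.69 + 0.6·0.31 = 0.455100
Posterior = 0.186000 / 0.455100 ≈ 0.4087

P(misconfigured router | latency alert, DDoS attack) ≈ 0.4087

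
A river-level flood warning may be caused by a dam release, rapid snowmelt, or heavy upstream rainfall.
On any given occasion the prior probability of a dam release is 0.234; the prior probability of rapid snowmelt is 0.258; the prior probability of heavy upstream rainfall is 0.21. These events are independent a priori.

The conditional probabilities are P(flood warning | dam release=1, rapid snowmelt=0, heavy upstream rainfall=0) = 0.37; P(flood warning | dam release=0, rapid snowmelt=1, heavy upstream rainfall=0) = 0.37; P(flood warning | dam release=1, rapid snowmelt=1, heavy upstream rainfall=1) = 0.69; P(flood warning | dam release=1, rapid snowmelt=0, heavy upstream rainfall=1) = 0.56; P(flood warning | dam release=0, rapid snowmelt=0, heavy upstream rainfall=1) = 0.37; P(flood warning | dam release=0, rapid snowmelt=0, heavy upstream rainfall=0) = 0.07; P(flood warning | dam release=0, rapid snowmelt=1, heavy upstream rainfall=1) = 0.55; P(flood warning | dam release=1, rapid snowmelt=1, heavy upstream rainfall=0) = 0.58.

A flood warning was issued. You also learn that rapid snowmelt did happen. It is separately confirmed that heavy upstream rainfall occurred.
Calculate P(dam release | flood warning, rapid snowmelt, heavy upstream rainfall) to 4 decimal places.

P(dam release | flood warning, rapid snowmelt, heavy upstream rainfall) ≈ 0.2771

For the numerator, keep only dam release=true terms: 0.69×0.234 = 0.161460
Normalizer over all consistent configurations: 0.55×0.766 + 0.69×0.234 = 0.582760
Posterior = 0.161460 / 0.582760 ≈ 0.2771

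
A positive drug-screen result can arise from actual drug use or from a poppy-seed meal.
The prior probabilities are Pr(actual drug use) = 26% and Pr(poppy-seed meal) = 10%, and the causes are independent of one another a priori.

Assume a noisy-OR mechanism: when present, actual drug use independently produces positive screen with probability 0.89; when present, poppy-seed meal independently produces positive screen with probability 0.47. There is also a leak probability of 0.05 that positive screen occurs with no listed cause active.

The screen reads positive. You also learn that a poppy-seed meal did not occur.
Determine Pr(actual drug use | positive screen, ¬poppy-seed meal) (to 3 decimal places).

Pr(actual drug use | positive screen, ¬poppy-seed meal) ≈ 0.863

Under noisy-OR, P(positive screen | causes) = 1 − (1−0.05)·∏(1−qᵢ) over the active causes.
Sum P(positive screen|·) weighted by the priors over both values of actual drug use:
  P(positive screen | ¬poppy-seed meal) = 0.05×0.74 + 0.8955×0.26
        = 0.037000 + 0.232830 = 0.269830
The terms with actual drug use present sum to 0.232830, so
  P(actual drug use | positive screen, ¬poppy-seed meal) = 0.232830 / 0.269830 ≈ 0.863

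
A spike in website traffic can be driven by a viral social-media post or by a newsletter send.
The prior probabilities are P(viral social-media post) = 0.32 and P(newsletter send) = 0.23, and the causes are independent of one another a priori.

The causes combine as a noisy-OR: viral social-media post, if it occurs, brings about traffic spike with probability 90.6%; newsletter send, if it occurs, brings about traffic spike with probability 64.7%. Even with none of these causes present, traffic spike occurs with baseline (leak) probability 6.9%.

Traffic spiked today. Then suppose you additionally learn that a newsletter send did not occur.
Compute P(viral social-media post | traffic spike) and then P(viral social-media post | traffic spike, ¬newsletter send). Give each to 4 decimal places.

P(viral social-media post | traffic spike) ≈ 0.6773; P(viral social-media post | traffic spike, ¬newsletter send) ≈ 0.8616

Under noisy-OR, P(traffic spike | causes) = 1 − (1−0.069)·∏(1−qᵢ) over the active causes.
P(traffic spike) = 0.069×0.68×0.77 + 0.671357×0.68×0.23 + 0.912486×0.32×0.77 + 0.969108×0.32×0.23 = 0.036128 + 0.105000 + 0.224837 + 0.071326 = 0.437291
Restricting to configurations with viral social-media post present: 0.224837 + 0.071326 = 0.296163.
So P(viral social-media post | traffic spike) = 0.296163/0.437291 ≈ 0.6773.

Now condition on the additional information:
By total probability over both values of viral social-media post:
  P(traffic spike | ¬newsletter send) = 0.069*0.68 + 0.912486*0.32
        = 0.046920 + 0.291996 = 0.338916
The terms with viral social-media post present sum to 0.291996, so
  P(viral social-media post | traffic spike, ¬newsletter send) = 0.291996 / 0.338916 ≈ 0.8616
With newsletter send excluded, viral social-media post must carry more of the explanatory weight for the traffic spike.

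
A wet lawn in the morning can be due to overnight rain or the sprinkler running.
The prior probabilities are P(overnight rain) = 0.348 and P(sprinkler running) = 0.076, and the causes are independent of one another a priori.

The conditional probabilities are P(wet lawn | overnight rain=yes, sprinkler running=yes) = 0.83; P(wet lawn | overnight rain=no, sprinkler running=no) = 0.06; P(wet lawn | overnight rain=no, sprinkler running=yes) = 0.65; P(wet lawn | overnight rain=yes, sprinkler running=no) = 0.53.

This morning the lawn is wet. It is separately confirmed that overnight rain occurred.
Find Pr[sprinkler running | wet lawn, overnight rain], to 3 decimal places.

Pr[sprinkler running | wet lawn, overnight rain] ≈ 0.114

By total probability over both values of sprinkler running:
  P(wet lawn | overnight rain) = 0.53*0.924 + 0.83*0.076
        = 0.489720 + 0.063080 = 0.552800
Keeping only the sprinkler running-present terms gives 0.063080, so
  P(sprinkler running | wet lawn, overnight rain) = 0.063080 / 0.552800 ≈ 0.114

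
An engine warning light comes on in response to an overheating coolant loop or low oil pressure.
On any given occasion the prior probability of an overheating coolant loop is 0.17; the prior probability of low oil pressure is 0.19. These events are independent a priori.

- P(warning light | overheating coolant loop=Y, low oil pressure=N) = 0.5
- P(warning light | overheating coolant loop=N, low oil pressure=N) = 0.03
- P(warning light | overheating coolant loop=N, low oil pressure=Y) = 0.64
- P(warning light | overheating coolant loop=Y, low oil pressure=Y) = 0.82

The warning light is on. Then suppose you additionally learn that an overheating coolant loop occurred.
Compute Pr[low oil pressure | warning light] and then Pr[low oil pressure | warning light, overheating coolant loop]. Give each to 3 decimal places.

Pr[low oil pressure | warning light] ≈ 0.589; Pr[low oil pressure | warning light, overheating coolant loop] ≈ 0.278

Weight on low oil pressure=true, given the evidence: 0.100928 + 0.026486 = 0.127414
Denominator P(warning light): 0.03·0.83·0.81 + 0.64·0.83·0.19 + 0.5·0.17·0.81 + 0.82·0.17·0.19 = 0.216433
P(low oil pressure | warning light) = 0.127414/0.216433 ≈ 0.589

With the extra evidence:
Sum P(warning light|·) weighted by the priors over both values of low oil pressure:
  P(warning light | overheating coolant loop) = 0.5·0.81 + 0.82·0.19
        = 0.405000 + 0.155800 = 0.560800
The terms with low oil pressure present sum to 0.155800, so
  P(low oil pressure | warning light, overheating coolant loop) = 0.155800 / 0.560800 ≈ 0.278
— overheating coolant loop explains away the evidence for low oil pressure.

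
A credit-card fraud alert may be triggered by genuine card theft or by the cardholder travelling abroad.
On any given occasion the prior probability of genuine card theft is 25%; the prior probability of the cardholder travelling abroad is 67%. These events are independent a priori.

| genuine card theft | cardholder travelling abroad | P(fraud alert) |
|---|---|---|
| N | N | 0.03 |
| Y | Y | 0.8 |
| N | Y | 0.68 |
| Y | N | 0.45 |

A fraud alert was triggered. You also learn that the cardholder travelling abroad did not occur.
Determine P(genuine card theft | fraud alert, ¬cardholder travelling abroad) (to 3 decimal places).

Weight on genuine card theft=true, given the evidence: 0.45×0.25 = 0.112500
Normalizer over all consistent configurations: 0.03×0.75 + 0.45×0.25 = 0.135000
Posterior = 0.112500 / 0.135000 ≈ 0.833

P(genuine card theft | fraud alert, ¬cardholder travelling abroad) ≈ 0.833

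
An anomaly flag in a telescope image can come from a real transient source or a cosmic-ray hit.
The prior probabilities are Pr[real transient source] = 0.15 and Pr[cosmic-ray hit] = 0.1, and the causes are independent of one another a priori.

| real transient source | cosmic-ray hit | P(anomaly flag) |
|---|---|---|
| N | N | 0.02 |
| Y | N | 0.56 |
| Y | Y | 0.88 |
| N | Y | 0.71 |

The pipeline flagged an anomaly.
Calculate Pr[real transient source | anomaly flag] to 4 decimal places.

P(anomaly flag) = 0.02×0.85×0.9 + 0.71×0.85×0.1 + 0.56×0.15×0.9 + 0.88×0.15×0.1 = 0.015300 + 0.060350 + 0.075600 + 0.013200 = 0.164450
Restricting to configurations with real transient source present: 0.075600 + 0.013200 = 0.088800.
Hence the posterior is 0.088800/0.164450 ≈ 0.5400.

Pr[real transient source | anomaly flag] ≈ 0.5400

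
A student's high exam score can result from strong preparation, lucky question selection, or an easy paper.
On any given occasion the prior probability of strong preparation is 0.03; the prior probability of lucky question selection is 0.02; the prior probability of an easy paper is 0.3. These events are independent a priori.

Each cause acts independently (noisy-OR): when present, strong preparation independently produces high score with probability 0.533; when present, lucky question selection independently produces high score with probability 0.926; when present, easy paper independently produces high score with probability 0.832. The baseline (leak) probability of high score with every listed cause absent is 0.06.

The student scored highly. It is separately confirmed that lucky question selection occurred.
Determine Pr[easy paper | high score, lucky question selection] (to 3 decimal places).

Under noisy-OR, P(high score | causes) = 1 − (1−0.06)·∏(1−qᵢ) over the active causes.
P(high score | lucky question selection) = 0.93044*0.97*0.7 + 0.988314*0.97*0.3 + 0.967515*0.03*0.7 + 0.994543*0.03*0.3 = 0.631769 + 0.287599 + 0.020318 + 0.008951 = 0.948637
The easy paper-present share is 0.287599 + 0.008951 = 0.296550.
So P(easy paper | high score, lucky question selection) = 0.296550/0.948637 ≈ 0.313.

Pr[easy paper | high score, lucky question selection] ≈ 0.313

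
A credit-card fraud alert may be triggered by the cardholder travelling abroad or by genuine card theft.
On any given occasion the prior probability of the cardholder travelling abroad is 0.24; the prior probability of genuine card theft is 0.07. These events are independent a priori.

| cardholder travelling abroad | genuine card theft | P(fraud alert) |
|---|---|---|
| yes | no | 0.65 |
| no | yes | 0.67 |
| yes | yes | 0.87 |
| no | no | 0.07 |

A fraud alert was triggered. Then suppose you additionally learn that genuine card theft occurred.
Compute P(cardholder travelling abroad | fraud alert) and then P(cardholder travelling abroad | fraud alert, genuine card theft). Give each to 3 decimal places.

P(cardholder travelling abroad | fraud alert) ≈ 0.652; P(cardholder travelling abroad | fraud alert, genuine card theft) ≈ 0.291

Sum P(fraud alert|·) weighted by the priors over the 4 (cardholder travelling abroad, genuine card theft) configurations:
  P(fraud alert) = 0.07×0.76×0.93 + 0.67×0.76×0.07 + 0.65×0.24×0.93 + 0.87×0.24×0.07
        = 0.049476 + 0.035644 + 0.145080 + 0.014616 = 0.244816
Keeping only the cardholder travelling abroad-present terms gives 0.159696, so
  P(cardholder travelling abroad | fraud alert) = 0.159696 / 0.244816 ≈ 0.652

Now condition on the additional information:
By total probability over both values of cardholder travelling abroad:
  P(fraud alert | genuine card theft) = 0.67×0.76 + 0.87×0.24
        = 0.509200 + 0.208800 = 0.718000
Configurations with cardholder travelling abroad contribute 0.208800, so
  P(cardholder travelling abroad | fraud alert, genuine card theft) = 0.208800 / 0.718000 ≈ 0.291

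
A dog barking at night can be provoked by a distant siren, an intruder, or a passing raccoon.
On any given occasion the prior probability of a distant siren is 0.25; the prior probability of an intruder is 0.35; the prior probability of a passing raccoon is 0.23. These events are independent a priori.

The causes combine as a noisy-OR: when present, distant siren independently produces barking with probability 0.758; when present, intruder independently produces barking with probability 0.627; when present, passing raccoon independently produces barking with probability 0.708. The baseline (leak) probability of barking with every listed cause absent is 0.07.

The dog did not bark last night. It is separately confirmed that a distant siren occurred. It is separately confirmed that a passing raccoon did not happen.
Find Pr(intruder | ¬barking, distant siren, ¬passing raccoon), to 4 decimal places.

Under noisy-OR, P(barking | causes) = 1 − (1−0.07)·∏(1−qᵢ) over the active causes.
Numerator (weight on configurations with intruder): 0.083947·0.35 = 0.029381
The normalizing constant is 0.22506·0.65 + 0.083947·0.35 = 0.175670
P(intruder | ¬barking, distant siren, ¬passing raccoon) = 0.029381/0.175670 ≈ 0.1673

Pr(intruder | ¬barking, distant siren, ¬passing raccoon) ≈ 0.1673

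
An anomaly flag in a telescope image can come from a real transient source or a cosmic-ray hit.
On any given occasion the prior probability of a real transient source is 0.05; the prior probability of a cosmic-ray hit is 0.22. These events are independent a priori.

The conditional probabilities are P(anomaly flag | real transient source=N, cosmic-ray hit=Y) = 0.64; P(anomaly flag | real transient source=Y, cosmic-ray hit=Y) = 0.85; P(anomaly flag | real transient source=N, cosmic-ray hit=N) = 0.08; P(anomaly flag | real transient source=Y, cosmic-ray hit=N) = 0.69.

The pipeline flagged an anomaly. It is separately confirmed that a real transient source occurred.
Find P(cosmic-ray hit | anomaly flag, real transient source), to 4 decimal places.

P(cosmic-ray hit | anomaly flag, real transient source) ≈ 0.2579

Weight on cosmic-ray hit=true, given the evidence: 0.85×0.22 = 0.187000
The normalizing constant is 0.69×0.78 + 0.85×0.22 = 0.725200
P(cosmic-ray hit | anomaly flag, real transient source) = 0.187000/0.725200 ≈ 0.2579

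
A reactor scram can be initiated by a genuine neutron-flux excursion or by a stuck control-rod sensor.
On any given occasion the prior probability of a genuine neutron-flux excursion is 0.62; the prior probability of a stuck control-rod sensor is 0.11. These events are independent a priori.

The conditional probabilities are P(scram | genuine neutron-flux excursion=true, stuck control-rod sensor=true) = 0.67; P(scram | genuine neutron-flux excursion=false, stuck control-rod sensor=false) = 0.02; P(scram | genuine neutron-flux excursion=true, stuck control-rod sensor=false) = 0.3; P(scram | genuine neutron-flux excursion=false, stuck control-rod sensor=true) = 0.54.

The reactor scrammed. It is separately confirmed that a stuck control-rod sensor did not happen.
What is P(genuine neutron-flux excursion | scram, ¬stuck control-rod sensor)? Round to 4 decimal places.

For the numerator, keep only genuine neutron-flux excursion=true terms: 0.3×0.62 = 0.186000
Denominator P(scram | ¬stuck control-rod sensor): 0.02×0.38 + 0.3×0.62 = 0.193600
Posterior = 0.186000 / 0.193600 ≈ 0.9607

P(genuine neutron-flux excursion | scram, ¬stuck control-rod sensor) ≈ 0.9607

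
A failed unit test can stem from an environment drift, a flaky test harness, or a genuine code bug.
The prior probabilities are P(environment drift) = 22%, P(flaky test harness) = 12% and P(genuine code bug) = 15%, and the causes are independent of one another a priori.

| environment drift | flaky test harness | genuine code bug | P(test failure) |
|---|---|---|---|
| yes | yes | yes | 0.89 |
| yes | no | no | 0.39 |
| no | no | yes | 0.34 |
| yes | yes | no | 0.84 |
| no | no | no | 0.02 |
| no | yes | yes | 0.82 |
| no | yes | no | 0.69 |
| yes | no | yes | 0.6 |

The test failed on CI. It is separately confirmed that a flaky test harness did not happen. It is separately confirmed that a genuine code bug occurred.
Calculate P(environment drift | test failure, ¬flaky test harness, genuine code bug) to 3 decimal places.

P(environment drift | test failure, ¬flaky test harness, genuine code bug) ≈ 0.332

Sum P(test failure|·) weighted by the priors over both values of environment drift:
  P(test failure | ¬flaky test harness, genuine code bug) = 0.34×0.78 + 0.6×0.22
        = 0.265200 + 0.132000 = 0.397200
Configurations with environment drift contribute 0.132000, so
  P(environment drift | test failure, ¬flaky test harness, genuine code bug) = 0.132000 / 0.397200 ≈ 0.332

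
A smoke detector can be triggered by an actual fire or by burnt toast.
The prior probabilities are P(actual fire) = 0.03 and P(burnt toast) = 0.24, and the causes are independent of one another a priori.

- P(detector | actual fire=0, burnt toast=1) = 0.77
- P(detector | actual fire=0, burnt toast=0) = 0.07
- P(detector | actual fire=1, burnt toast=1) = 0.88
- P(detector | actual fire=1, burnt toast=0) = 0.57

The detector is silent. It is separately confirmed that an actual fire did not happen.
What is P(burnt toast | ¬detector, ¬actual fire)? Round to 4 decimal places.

Weight on burnt toast=true, given the evidence: 0.23*0.24 = 0.055200
The normalizing constant is 0.93*0.76 + 0.23*0.24 = 0.762000
P(burnt toast | ¬detector, ¬actual fire) = 0.055200/0.762000 ≈ 0.0724

P(burnt toast | ¬detector, ¬actual fire) ≈ 0.0724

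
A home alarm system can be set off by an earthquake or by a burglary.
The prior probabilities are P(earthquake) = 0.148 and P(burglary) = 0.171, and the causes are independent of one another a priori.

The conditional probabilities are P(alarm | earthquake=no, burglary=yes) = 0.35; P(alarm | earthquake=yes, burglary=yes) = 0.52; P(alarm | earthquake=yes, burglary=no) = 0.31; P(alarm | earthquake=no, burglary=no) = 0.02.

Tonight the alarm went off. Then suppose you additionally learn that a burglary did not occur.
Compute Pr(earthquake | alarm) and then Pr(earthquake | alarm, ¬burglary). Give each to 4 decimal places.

P(alarm) = 0.02·0.852·0.829 + 0.35·0.852·0.171 + 0.31·0.148·0.829 + 0.52·0.148·0.171 = 0.014126 + 0.050992 + 0.038035 + 0.013160 = 0.116313
Restricting to configurations with earthquake present: 0.038035 + 0.013160 = 0.051195.
Hence the posterior is 0.051195/0.116313 ≈ 0.4401.

Now condition on the additional information:
Enumerate both values of earthquake and weight by the priors:
  P(alarm | ¬burglary) = 0.02×0.852 + 0.31×0.148
        = 0.017040 + 0.045880 = 0.062920
Configurations with earthquake contribute 0.045880, so
  P(earthquake | alarm, ¬burglary) = 0.045880 / 0.062920 ≈ 0.7292

Pr(earthquake | alarm) ≈ 0.4401; Pr(earthquake | alarm, ¬burglary) ≈ 0.7292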